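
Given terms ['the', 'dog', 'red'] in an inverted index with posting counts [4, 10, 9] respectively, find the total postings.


Summing posting list sizes:
'the': 4 postings
'dog': 10 postings
'red': 9 postings
Total = 4 + 10 + 9 = 23

23


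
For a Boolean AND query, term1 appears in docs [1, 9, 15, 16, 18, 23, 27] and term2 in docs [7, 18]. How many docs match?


Boolean AND: find intersection of posting lists
term1 docs: [1, 9, 15, 16, 18, 23, 27]
term2 docs: [7, 18]
Intersection: [18]
|intersection| = 1

1


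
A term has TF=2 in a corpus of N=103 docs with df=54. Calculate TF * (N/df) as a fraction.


TF * (N/df)
= 2 * (103/54)
= 2 * 103/54
= 103/27

103/27


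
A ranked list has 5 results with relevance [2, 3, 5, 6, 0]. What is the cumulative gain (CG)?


Cumulative Gain = sum of relevance scores
Position 1: rel=2, running sum=2
Position 2: rel=3, running sum=5
Position 3: rel=5, running sum=10
Position 4: rel=6, running sum=16
Position 5: rel=0, running sum=16
CG = 16

16


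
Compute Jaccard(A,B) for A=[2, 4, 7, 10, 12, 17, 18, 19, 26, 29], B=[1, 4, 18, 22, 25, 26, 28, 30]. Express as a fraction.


A intersect B = [4, 18, 26]
|A intersect B| = 3
A union B = [1, 2, 4, 7, 10, 12, 17, 18, 19, 22, 25, 26, 28, 29, 30]
|A union B| = 15
Jaccard = 3/15 = 1/5

1/5


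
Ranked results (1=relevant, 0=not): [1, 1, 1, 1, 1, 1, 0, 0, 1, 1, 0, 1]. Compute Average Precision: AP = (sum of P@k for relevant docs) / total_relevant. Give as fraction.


Computing P@k for each relevant position:
Position 1: relevant, P@1 = 1/1 = 1
Position 2: relevant, P@2 = 2/2 = 1
Position 3: relevant, P@3 = 3/3 = 1
Position 4: relevant, P@4 = 4/4 = 1
Position 5: relevant, P@5 = 5/5 = 1
Position 6: relevant, P@6 = 6/6 = 1
Position 7: not relevant
Position 8: not relevant
Position 9: relevant, P@9 = 7/9 = 7/9
Position 10: relevant, P@10 = 8/10 = 4/5
Position 11: not relevant
Position 12: relevant, P@12 = 9/12 = 3/4
Sum of P@k = 1 + 1 + 1 + 1 + 1 + 1 + 7/9 + 4/5 + 3/4 = 1499/180
AP = 1499/180 / 9 = 1499/1620

1499/1620


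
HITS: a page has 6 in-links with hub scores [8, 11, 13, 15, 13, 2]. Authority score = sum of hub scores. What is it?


Authority = sum of hub scores of in-linkers
In-link 1: hub score = 8
In-link 2: hub score = 11
In-link 3: hub score = 13
In-link 4: hub score = 15
In-link 5: hub score = 13
In-link 6: hub score = 2
Authority = 8 + 11 + 13 + 15 + 13 + 2 = 62

62


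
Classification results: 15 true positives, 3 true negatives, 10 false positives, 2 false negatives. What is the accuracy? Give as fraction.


Accuracy = (TP + TN) / (TP + TN + FP + FN)
TP + TN = 15 + 3 = 18
Total = 15 + 3 + 10 + 2 = 30
Accuracy = 18 / 30 = 3/5

3/5


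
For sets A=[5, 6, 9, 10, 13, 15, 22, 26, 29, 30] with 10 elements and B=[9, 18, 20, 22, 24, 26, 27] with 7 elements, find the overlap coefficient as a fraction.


A intersect B = [9, 22, 26]
|A intersect B| = 3
min(|A|, |B|) = min(10, 7) = 7
Overlap = 3 / 7 = 3/7

3/7


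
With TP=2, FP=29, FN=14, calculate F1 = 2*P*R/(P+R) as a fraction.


F1 = 2 * P * R / (P + R)
P = TP/(TP+FP) = 2/31 = 2/31
R = TP/(TP+FN) = 2/16 = 1/8
2 * P * R = 2 * 2/31 * 1/8 = 1/62
P + R = 2/31 + 1/8 = 47/248
F1 = 1/62 / 47/248 = 4/47

4/47


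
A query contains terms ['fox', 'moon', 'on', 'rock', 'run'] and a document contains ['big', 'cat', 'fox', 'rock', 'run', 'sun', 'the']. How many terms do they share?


Query terms: ['fox', 'moon', 'on', 'rock', 'run']
Document terms: ['big', 'cat', 'fox', 'rock', 'run', 'sun', 'the']
Common terms: ['fox', 'rock', 'run']
Overlap count = 3

3


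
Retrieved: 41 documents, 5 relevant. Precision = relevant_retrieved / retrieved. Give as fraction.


Precision = relevant_retrieved / total_retrieved
= 5 / 41
= 5 / (5 + 36)
= 5/41

5/41


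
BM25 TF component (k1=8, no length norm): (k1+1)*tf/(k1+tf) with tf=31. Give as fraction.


BM25 TF component = (k1+1)*tf / (k1+tf)
k1 = 8, tf = 31
Numerator = (8+1)*31 = 279
Denominator = 8 + 31 = 39
= 279/39 = 93/13

93/13


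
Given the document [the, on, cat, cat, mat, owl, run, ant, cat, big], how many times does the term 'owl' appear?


Document has 10 words
Scanning for 'owl':
Found at positions: [5]
Count = 1

1


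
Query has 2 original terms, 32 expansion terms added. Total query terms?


Original terms: 2
Expansion terms: 32
Total = 2 + 32 = 34

34


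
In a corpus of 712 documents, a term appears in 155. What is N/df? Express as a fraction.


IDF ratio = N / df
= 712 / 155
= 712/155

712/155


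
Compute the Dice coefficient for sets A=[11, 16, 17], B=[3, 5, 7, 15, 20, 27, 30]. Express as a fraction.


A intersect B = []
|A intersect B| = 0
|A| = 3, |B| = 7
Dice = 2*0 / (3+7)
= 0 / 10 = 0

0


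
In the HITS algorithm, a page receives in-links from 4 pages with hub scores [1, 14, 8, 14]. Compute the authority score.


Authority = sum of hub scores of in-linkers
In-link 1: hub score = 1
In-link 2: hub score = 14
In-link 3: hub score = 8
In-link 4: hub score = 14
Authority = 1 + 14 + 8 + 14 = 37

37


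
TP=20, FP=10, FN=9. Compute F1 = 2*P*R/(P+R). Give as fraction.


F1 = 2 * P * R / (P + R)
P = TP/(TP+FP) = 20/30 = 2/3
R = TP/(TP+FN) = 20/29 = 20/29
2 * P * R = 2 * 2/3 * 20/29 = 80/87
P + R = 2/3 + 20/29 = 118/87
F1 = 80/87 / 118/87 = 40/59

40/59


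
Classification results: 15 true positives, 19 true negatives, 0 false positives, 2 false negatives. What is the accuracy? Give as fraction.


Accuracy = (TP + TN) / (TP + TN + FP + FN)
TP + TN = 15 + 19 = 34
Total = 15 + 19 + 0 + 2 = 36
Accuracy = 34 / 36 = 17/18

17/18


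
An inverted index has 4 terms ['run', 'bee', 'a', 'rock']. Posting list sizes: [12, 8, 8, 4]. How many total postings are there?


Summing posting list sizes:
'run': 12 postings
'bee': 8 postings
'a': 8 postings
'rock': 4 postings
Total = 12 + 8 + 8 + 4 = 32

32


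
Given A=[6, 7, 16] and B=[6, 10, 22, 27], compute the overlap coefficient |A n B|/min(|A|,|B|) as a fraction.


A intersect B = [6]
|A intersect B| = 1
min(|A|, |B|) = min(3, 4) = 3
Overlap = 1 / 3 = 1/3

1/3


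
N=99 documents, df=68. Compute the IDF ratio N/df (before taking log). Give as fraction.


IDF ratio = N / df
= 99 / 68
= 99/68

99/68


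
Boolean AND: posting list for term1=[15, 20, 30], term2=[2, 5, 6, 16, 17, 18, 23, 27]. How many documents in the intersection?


Boolean AND: find intersection of posting lists
term1 docs: [15, 20, 30]
term2 docs: [2, 5, 6, 16, 17, 18, 23, 27]
Intersection: []
|intersection| = 0

0


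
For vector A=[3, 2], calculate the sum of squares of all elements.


|A|^2 = sum of squared components
A[0]^2 = 3^2 = 9
A[1]^2 = 2^2 = 4
Sum = 9 + 4 = 13

13


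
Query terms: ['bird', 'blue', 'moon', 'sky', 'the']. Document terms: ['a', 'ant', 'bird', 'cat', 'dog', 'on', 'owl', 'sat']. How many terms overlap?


Query terms: ['bird', 'blue', 'moon', 'sky', 'the']
Document terms: ['a', 'ant', 'bird', 'cat', 'dog', 'on', 'owl', 'sat']
Common terms: ['bird']
Overlap count = 1

1


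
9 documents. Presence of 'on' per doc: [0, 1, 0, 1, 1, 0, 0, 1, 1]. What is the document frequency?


Checking each document for 'on':
Doc 1: absent
Doc 2: present
Doc 3: absent
Doc 4: present
Doc 5: present
Doc 6: absent
Doc 7: absent
Doc 8: present
Doc 9: present
df = sum of presences = 0 + 1 + 0 + 1 + 1 + 0 + 0 + 1 + 1 = 5

5


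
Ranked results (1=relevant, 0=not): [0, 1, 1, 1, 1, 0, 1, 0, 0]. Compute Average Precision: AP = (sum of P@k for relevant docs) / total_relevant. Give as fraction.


Computing P@k for each relevant position:
Position 1: not relevant
Position 2: relevant, P@2 = 1/2 = 1/2
Position 3: relevant, P@3 = 2/3 = 2/3
Position 4: relevant, P@4 = 3/4 = 3/4
Position 5: relevant, P@5 = 4/5 = 4/5
Position 6: not relevant
Position 7: relevant, P@7 = 5/7 = 5/7
Position 8: not relevant
Position 9: not relevant
Sum of P@k = 1/2 + 2/3 + 3/4 + 4/5 + 5/7 = 1441/420
AP = 1441/420 / 5 = 1441/2100

1441/2100


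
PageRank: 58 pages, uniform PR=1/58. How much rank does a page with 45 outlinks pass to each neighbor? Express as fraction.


Initial PR = 1/58 = 1/58
Outlinks = 45
Contribution per link = PR / outlinks
= 1/58 / 45
= 1/2610

1/2610


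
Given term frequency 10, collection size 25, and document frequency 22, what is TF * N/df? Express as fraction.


TF * (N/df)
= 10 * (25/22)
= 10 * 25/22
= 125/11

125/11


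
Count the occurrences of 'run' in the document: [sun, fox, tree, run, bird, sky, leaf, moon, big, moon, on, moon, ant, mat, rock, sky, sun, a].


Document has 18 words
Scanning for 'run':
Found at positions: [3]
Count = 1

1


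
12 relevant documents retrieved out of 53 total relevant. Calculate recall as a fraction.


Recall = retrieved_relevant / total_relevant
= 12 / 53
= 12 / (12 + 41)
= 12/53

12/53


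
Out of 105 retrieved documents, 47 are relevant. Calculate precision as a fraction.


Precision = relevant_retrieved / total_retrieved
= 47 / 105
= 47 / (47 + 58)
= 47/105

47/105


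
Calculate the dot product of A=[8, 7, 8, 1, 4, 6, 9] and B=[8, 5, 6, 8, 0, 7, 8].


Dot product = sum of element-wise products
A[0]*B[0] = 8*8 = 64
A[1]*B[1] = 7*5 = 35
A[2]*B[2] = 8*6 = 48
A[3]*B[3] = 1*8 = 8
A[4]*B[4] = 4*0 = 0
A[5]*B[5] = 6*7 = 42
A[6]*B[6] = 9*8 = 72
Sum = 64 + 35 + 48 + 8 + 0 + 42 + 72 = 269

269


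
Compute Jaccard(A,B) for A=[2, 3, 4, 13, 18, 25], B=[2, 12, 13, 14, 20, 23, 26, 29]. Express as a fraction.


A intersect B = [2, 13]
|A intersect B| = 2
A union B = [2, 3, 4, 12, 13, 14, 18, 20, 23, 25, 26, 29]
|A union B| = 12
Jaccard = 2/12 = 1/6

1/6


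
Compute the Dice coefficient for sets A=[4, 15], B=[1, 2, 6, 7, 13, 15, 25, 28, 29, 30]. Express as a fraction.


A intersect B = [15]
|A intersect B| = 1
|A| = 2, |B| = 10
Dice = 2*1 / (2+10)
= 2 / 12 = 1/6

1/6


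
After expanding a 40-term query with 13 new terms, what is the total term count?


Original terms: 40
Expansion terms: 13
Total = 40 + 13 = 53

53


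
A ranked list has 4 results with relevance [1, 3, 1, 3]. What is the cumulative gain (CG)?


Cumulative Gain = sum of relevance scores
Position 1: rel=1, running sum=1
Position 2: rel=3, running sum=4
Position 3: rel=1, running sum=5
Position 4: rel=3, running sum=8
CG = 8

8


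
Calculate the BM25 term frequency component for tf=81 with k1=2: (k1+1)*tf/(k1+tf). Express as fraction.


BM25 TF component = (k1+1)*tf / (k1+tf)
k1 = 2, tf = 81
Numerator = (2+1)*81 = 243
Denominator = 2 + 81 = 83
= 243/83 = 243/83

243/83


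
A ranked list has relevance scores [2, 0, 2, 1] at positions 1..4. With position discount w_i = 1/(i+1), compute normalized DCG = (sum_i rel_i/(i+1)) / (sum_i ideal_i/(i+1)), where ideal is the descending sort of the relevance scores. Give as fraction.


Position discount weights w_i = 1/(i+1) for i=1..4:
Weights = [1/2, 1/3, 1/4, 1/5]
Actual relevance: [2, 0, 2, 1]
DCG = 2/2 + 0/3 + 2/4 + 1/5 = 17/10
Ideal relevance (sorted desc): [2, 2, 1, 0]
Ideal DCG = 2/2 + 2/3 + 1/4 + 0/5 = 23/12
nDCG = DCG / ideal_DCG = 17/10 / 23/12 = 102/115

102/115


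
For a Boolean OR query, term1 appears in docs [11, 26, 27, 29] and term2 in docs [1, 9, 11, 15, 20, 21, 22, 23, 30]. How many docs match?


Boolean OR: find union of posting lists
term1 docs: [11, 26, 27, 29]
term2 docs: [1, 9, 11, 15, 20, 21, 22, 23, 30]
Union: [1, 9, 11, 15, 20, 21, 22, 23, 26, 27, 29, 30]
|union| = 12

12


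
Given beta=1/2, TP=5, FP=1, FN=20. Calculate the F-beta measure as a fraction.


P = TP/(TP+FP) = 5/6 = 5/6
R = TP/(TP+FN) = 5/25 = 1/5
beta^2 = 1/2^2 = 1/4
(1 + beta^2) = 5/4
Numerator = (1+beta^2)*P*R = 5/24
Denominator = beta^2*P + R = 5/24 + 1/5 = 49/120
F_beta = 25/49

25/49


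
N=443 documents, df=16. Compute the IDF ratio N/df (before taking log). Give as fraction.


IDF ratio = N / df
= 443 / 16
= 443/16

443/16


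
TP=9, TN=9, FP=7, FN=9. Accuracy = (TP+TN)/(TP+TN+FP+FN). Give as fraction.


Accuracy = (TP + TN) / (TP + TN + FP + FN)
TP + TN = 9 + 9 = 18
Total = 9 + 9 + 7 + 9 = 34
Accuracy = 18 / 34 = 9/17

9/17


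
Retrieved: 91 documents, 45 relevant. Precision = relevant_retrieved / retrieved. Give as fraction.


Precision = relevant_retrieved / total_retrieved
= 45 / 91
= 45 / (45 + 46)
= 45/91

45/91


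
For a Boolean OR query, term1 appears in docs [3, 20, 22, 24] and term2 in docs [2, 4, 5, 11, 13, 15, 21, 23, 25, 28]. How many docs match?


Boolean OR: find union of posting lists
term1 docs: [3, 20, 22, 24]
term2 docs: [2, 4, 5, 11, 13, 15, 21, 23, 25, 28]
Union: [2, 3, 4, 5, 11, 13, 15, 20, 21, 22, 23, 24, 25, 28]
|union| = 14

14


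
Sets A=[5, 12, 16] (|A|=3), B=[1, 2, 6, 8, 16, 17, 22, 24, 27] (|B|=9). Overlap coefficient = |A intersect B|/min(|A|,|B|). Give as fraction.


A intersect B = [16]
|A intersect B| = 1
min(|A|, |B|) = min(3, 9) = 3
Overlap = 1 / 3 = 1/3

1/3


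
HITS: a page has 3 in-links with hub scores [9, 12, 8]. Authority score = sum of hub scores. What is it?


Authority = sum of hub scores of in-linkers
In-link 1: hub score = 9
In-link 2: hub score = 12
In-link 3: hub score = 8
Authority = 9 + 12 + 8 = 29

29


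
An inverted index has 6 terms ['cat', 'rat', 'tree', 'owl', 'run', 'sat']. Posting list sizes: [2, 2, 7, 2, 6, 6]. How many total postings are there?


Summing posting list sizes:
'cat': 2 postings
'rat': 2 postings
'tree': 7 postings
'owl': 2 postings
'run': 6 postings
'sat': 6 postings
Total = 2 + 2 + 7 + 2 + 6 + 6 = 25

25


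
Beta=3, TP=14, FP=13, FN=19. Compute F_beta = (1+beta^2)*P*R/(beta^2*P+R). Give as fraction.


P = TP/(TP+FP) = 14/27 = 14/27
R = TP/(TP+FN) = 14/33 = 14/33
beta^2 = 3^2 = 9
(1 + beta^2) = 10
Numerator = (1+beta^2)*P*R = 1960/891
Denominator = beta^2*P + R = 14/3 + 14/33 = 56/11
F_beta = 35/81

35/81


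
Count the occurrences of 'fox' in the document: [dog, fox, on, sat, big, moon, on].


Document has 7 words
Scanning for 'fox':
Found at positions: [1]
Count = 1

1


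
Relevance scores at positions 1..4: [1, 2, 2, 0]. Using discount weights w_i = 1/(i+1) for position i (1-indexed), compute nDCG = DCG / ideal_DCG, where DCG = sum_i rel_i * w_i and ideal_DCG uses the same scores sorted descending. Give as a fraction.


Position discount weights w_i = 1/(i+1) for i=1..4:
Weights = [1/2, 1/3, 1/4, 1/5]
Actual relevance: [1, 2, 2, 0]
DCG = 1/2 + 2/3 + 2/4 + 0/5 = 5/3
Ideal relevance (sorted desc): [2, 2, 1, 0]
Ideal DCG = 2/2 + 2/3 + 1/4 + 0/5 = 23/12
nDCG = DCG / ideal_DCG = 5/3 / 23/12 = 20/23

20/23


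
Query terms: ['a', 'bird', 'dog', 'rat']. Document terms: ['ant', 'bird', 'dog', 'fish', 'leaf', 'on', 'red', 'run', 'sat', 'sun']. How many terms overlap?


Query terms: ['a', 'bird', 'dog', 'rat']
Document terms: ['ant', 'bird', 'dog', 'fish', 'leaf', 'on', 'red', 'run', 'sat', 'sun']
Common terms: ['bird', 'dog']
Overlap count = 2

2


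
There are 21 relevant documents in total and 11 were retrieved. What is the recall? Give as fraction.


Recall = retrieved_relevant / total_relevant
= 11 / 21
= 11 / (11 + 10)
= 11/21

11/21


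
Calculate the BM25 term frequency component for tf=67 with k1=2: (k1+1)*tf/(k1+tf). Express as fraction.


BM25 TF component = (k1+1)*tf / (k1+tf)
k1 = 2, tf = 67
Numerator = (2+1)*67 = 201
Denominator = 2 + 67 = 69
= 201/69 = 67/23

67/23


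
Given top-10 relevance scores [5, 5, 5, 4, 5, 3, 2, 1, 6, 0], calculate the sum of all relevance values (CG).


Cumulative Gain = sum of relevance scores
Position 1: rel=5, running sum=5
Position 2: rel=5, running sum=10
Position 3: rel=5, running sum=15
Position 4: rel=4, running sum=19
Position 5: rel=5, running sum=24
Position 6: rel=3, running sum=27
Position 7: rel=2, running sum=29
Position 8: rel=1, running sum=30
Position 9: rel=6, running sum=36
Position 10: rel=0, running sum=36
CG = 36

36


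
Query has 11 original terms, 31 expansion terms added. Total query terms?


Original terms: 11
Expansion terms: 31
Total = 11 + 31 = 42

42


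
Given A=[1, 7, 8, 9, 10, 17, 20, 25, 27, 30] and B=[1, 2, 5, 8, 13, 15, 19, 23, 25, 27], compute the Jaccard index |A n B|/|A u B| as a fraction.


A intersect B = [1, 8, 25, 27]
|A intersect B| = 4
A union B = [1, 2, 5, 7, 8, 9, 10, 13, 15, 17, 19, 20, 23, 25, 27, 30]
|A union B| = 16
Jaccard = 4/16 = 1/4

1/4


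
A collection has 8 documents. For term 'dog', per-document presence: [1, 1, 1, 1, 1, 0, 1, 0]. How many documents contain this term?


Checking each document for 'dog':
Doc 1: present
Doc 2: present
Doc 3: present
Doc 4: present
Doc 5: present
Doc 6: absent
Doc 7: present
Doc 8: absent
df = sum of presences = 1 + 1 + 1 + 1 + 1 + 0 + 1 + 0 = 6

6


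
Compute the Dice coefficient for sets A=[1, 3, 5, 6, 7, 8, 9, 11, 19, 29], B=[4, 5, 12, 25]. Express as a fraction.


A intersect B = [5]
|A intersect B| = 1
|A| = 10, |B| = 4
Dice = 2*1 / (10+4)
= 2 / 14 = 1/7

1/7


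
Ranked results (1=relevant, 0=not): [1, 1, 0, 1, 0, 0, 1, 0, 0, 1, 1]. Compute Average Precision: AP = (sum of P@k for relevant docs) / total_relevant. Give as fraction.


Computing P@k for each relevant position:
Position 1: relevant, P@1 = 1/1 = 1
Position 2: relevant, P@2 = 2/2 = 1
Position 3: not relevant
Position 4: relevant, P@4 = 3/4 = 3/4
Position 5: not relevant
Position 6: not relevant
Position 7: relevant, P@7 = 4/7 = 4/7
Position 8: not relevant
Position 9: not relevant
Position 10: relevant, P@10 = 5/10 = 1/2
Position 11: relevant, P@11 = 6/11 = 6/11
Sum of P@k = 1 + 1 + 3/4 + 4/7 + 1/2 + 6/11 = 1345/308
AP = 1345/308 / 6 = 1345/1848

1345/1848


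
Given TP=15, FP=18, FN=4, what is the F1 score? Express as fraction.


F1 = 2 * P * R / (P + R)
P = TP/(TP+FP) = 15/33 = 5/11
R = TP/(TP+FN) = 15/19 = 15/19
2 * P * R = 2 * 5/11 * 15/19 = 150/209
P + R = 5/11 + 15/19 = 260/209
F1 = 150/209 / 260/209 = 15/26

15/26


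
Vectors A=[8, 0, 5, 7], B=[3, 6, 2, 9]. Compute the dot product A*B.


Dot product = sum of element-wise products
A[0]*B[0] = 8*3 = 24
A[1]*B[1] = 0*6 = 0
A[2]*B[2] = 5*2 = 10
A[3]*B[3] = 7*9 = 63
Sum = 24 + 0 + 10 + 63 = 97

97


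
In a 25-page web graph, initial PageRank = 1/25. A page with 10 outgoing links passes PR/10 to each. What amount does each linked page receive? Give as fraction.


Initial PR = 1/25 = 1/25
Outlinks = 10
Contribution per link = PR / outlinks
= 1/25 / 10
= 1/250

1/250


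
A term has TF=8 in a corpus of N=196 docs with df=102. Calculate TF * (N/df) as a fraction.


TF * (N/df)
= 8 * (196/102)
= 8 * 98/51
= 784/51

784/51


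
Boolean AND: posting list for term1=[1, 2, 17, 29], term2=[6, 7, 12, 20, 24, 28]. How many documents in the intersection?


Boolean AND: find intersection of posting lists
term1 docs: [1, 2, 17, 29]
term2 docs: [6, 7, 12, 20, 24, 28]
Intersection: []
|intersection| = 0

0


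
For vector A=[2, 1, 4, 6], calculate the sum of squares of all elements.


|A|^2 = sum of squared components
A[0]^2 = 2^2 = 4
A[1]^2 = 1^2 = 1
A[2]^2 = 4^2 = 16
A[3]^2 = 6^2 = 36
Sum = 4 + 1 + 16 + 36 = 57

57


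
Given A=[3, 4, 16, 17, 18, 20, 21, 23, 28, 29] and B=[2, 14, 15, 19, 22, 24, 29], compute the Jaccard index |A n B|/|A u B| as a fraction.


A intersect B = [29]
|A intersect B| = 1
A union B = [2, 3, 4, 14, 15, 16, 17, 18, 19, 20, 21, 22, 23, 24, 28, 29]
|A union B| = 16
Jaccard = 1/16 = 1/16

1/16


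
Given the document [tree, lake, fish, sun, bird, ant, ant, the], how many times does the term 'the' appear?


Document has 8 words
Scanning for 'the':
Found at positions: [7]
Count = 1

1


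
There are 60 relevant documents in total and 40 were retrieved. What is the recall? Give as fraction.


Recall = retrieved_relevant / total_relevant
= 40 / 60
= 40 / (40 + 20)
= 2/3

2/3


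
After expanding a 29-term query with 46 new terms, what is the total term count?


Original terms: 29
Expansion terms: 46
Total = 29 + 46 = 75

75


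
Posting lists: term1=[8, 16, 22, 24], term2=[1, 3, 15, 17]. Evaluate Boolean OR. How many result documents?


Boolean OR: find union of posting lists
term1 docs: [8, 16, 22, 24]
term2 docs: [1, 3, 15, 17]
Union: [1, 3, 8, 15, 16, 17, 22, 24]
|union| = 8

8


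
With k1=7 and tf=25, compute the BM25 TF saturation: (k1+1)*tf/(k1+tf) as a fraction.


BM25 TF component = (k1+1)*tf / (k1+tf)
k1 = 7, tf = 25
Numerator = (7+1)*25 = 200
Denominator = 7 + 25 = 32
= 200/32 = 25/4

25/4


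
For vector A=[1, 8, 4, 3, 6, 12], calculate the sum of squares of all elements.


|A|^2 = sum of squared components
A[0]^2 = 1^2 = 1
A[1]^2 = 8^2 = 64
A[2]^2 = 4^2 = 16
A[3]^2 = 3^2 = 9
A[4]^2 = 6^2 = 36
A[5]^2 = 12^2 = 144
Sum = 1 + 64 + 16 + 9 + 36 + 144 = 270

270


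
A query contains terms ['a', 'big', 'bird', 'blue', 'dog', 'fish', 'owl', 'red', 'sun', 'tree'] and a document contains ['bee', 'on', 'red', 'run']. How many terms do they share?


Query terms: ['a', 'big', 'bird', 'blue', 'dog', 'fish', 'owl', 'red', 'sun', 'tree']
Document terms: ['bee', 'on', 'red', 'run']
Common terms: ['red']
Overlap count = 1

1


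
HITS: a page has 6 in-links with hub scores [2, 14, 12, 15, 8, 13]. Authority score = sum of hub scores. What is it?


Authority = sum of hub scores of in-linkers
In-link 1: hub score = 2
In-link 2: hub score = 14
In-link 3: hub score = 12
In-link 4: hub score = 15
In-link 5: hub score = 8
In-link 6: hub score = 13
Authority = 2 + 14 + 12 + 15 + 8 + 13 = 64

64


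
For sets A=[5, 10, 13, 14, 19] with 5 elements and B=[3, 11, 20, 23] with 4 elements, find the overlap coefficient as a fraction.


A intersect B = []
|A intersect B| = 0
min(|A|, |B|) = min(5, 4) = 4
Overlap = 0 / 4 = 0

0


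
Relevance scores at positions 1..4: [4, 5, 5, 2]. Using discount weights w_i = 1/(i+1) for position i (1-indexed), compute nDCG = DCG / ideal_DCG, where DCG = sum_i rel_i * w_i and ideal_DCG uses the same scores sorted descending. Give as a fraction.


Position discount weights w_i = 1/(i+1) for i=1..4:
Weights = [1/2, 1/3, 1/4, 1/5]
Actual relevance: [4, 5, 5, 2]
DCG = 4/2 + 5/3 + 5/4 + 2/5 = 319/60
Ideal relevance (sorted desc): [5, 5, 4, 2]
Ideal DCG = 5/2 + 5/3 + 4/4 + 2/5 = 167/30
nDCG = DCG / ideal_DCG = 319/60 / 167/30 = 319/334

319/334


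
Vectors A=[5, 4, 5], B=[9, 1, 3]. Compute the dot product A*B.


Dot product = sum of element-wise products
A[0]*B[0] = 5*9 = 45
A[1]*B[1] = 4*1 = 4
A[2]*B[2] = 5*3 = 15
Sum = 45 + 4 + 15 = 64

64


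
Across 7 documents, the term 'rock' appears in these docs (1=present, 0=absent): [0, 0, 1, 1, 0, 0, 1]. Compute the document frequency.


Checking each document for 'rock':
Doc 1: absent
Doc 2: absent
Doc 3: present
Doc 4: present
Doc 5: absent
Doc 6: absent
Doc 7: present
df = sum of presences = 0 + 0 + 1 + 1 + 0 + 0 + 1 = 3

3


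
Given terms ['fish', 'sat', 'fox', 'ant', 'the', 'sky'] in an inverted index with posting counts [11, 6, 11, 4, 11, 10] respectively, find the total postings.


Summing posting list sizes:
'fish': 11 postings
'sat': 6 postings
'fox': 11 postings
'ant': 4 postings
'the': 11 postings
'sky': 10 postings
Total = 11 + 6 + 11 + 4 + 11 + 10 = 53

53


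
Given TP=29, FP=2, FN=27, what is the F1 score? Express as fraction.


F1 = 2 * P * R / (P + R)
P = TP/(TP+FP) = 29/31 = 29/31
R = TP/(TP+FN) = 29/56 = 29/56
2 * P * R = 2 * 29/31 * 29/56 = 841/868
P + R = 29/31 + 29/56 = 2523/1736
F1 = 841/868 / 2523/1736 = 2/3

2/3


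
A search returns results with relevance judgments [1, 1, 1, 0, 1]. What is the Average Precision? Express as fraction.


Computing P@k for each relevant position:
Position 1: relevant, P@1 = 1/1 = 1
Position 2: relevant, P@2 = 2/2 = 1
Position 3: relevant, P@3 = 3/3 = 1
Position 4: not relevant
Position 5: relevant, P@5 = 4/5 = 4/5
Sum of P@k = 1 + 1 + 1 + 4/5 = 19/5
AP = 19/5 / 4 = 19/20

19/20


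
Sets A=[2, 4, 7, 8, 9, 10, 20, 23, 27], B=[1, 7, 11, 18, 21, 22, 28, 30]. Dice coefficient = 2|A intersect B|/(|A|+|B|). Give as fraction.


A intersect B = [7]
|A intersect B| = 1
|A| = 9, |B| = 8
Dice = 2*1 / (9+8)
= 2 / 17 = 2/17

2/17


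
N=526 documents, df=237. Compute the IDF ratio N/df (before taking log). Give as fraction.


IDF ratio = N / df
= 526 / 237
= 526/237

526/237


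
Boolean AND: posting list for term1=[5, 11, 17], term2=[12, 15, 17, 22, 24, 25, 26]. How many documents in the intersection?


Boolean AND: find intersection of posting lists
term1 docs: [5, 11, 17]
term2 docs: [12, 15, 17, 22, 24, 25, 26]
Intersection: [17]
|intersection| = 1

1


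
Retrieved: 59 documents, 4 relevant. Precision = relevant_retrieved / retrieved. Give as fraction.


Precision = relevant_retrieved / total_retrieved
= 4 / 59
= 4 / (4 + 55)
= 4/59

4/59


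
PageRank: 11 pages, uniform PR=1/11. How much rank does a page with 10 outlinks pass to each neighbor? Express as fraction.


Initial PR = 1/11 = 1/11
Outlinks = 10
Contribution per link = PR / outlinks
= 1/11 / 10
= 1/110

1/110


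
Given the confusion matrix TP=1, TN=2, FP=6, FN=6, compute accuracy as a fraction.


Accuracy = (TP + TN) / (TP + TN + FP + FN)
TP + TN = 1 + 2 = 3
Total = 1 + 2 + 6 + 6 = 15
Accuracy = 3 / 15 = 1/5

1/5


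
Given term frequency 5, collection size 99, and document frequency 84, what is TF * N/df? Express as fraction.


TF * (N/df)
= 5 * (99/84)
= 5 * 33/28
= 165/28

165/28


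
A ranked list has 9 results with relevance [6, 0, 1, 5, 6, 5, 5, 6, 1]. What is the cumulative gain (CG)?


Cumulative Gain = sum of relevance scores
Position 1: rel=6, running sum=6
Position 2: rel=0, running sum=6
Position 3: rel=1, running sum=7
Position 4: rel=5, running sum=12
Position 5: rel=6, running sum=18
Position 6: rel=5, running sum=23
Position 7: rel=5, running sum=28
Position 8: rel=6, running sum=34
Position 9: rel=1, running sum=35
CG = 35

35


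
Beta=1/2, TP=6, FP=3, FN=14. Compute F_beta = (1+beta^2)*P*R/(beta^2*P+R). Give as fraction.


P = TP/(TP+FP) = 6/9 = 2/3
R = TP/(TP+FN) = 6/20 = 3/10
beta^2 = 1/2^2 = 1/4
(1 + beta^2) = 5/4
Numerator = (1+beta^2)*P*R = 1/4
Denominator = beta^2*P + R = 1/6 + 3/10 = 7/15
F_beta = 15/28

15/28


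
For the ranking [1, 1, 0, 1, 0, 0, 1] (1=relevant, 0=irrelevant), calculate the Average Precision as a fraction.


Computing P@k for each relevant position:
Position 1: relevant, P@1 = 1/1 = 1
Position 2: relevant, P@2 = 2/2 = 1
Position 3: not relevant
Position 4: relevant, P@4 = 3/4 = 3/4
Position 5: not relevant
Position 6: not relevant
Position 7: relevant, P@7 = 4/7 = 4/7
Sum of P@k = 1 + 1 + 3/4 + 4/7 = 93/28
AP = 93/28 / 4 = 93/112

93/112


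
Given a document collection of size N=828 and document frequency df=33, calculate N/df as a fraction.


IDF ratio = N / df
= 828 / 33
= 276/11

276/11


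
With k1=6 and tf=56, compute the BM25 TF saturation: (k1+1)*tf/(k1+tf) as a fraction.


BM25 TF component = (k1+1)*tf / (k1+tf)
k1 = 6, tf = 56
Numerator = (6+1)*56 = 392
Denominator = 6 + 56 = 62
= 392/62 = 196/31

196/31


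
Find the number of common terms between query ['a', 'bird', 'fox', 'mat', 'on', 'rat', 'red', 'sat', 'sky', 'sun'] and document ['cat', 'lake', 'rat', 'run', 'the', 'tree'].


Query terms: ['a', 'bird', 'fox', 'mat', 'on', 'rat', 'red', 'sat', 'sky', 'sun']
Document terms: ['cat', 'lake', 'rat', 'run', 'the', 'tree']
Common terms: ['rat']
Overlap count = 1

1


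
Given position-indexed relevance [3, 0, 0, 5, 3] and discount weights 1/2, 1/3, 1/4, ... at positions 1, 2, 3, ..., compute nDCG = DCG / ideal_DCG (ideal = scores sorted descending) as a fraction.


Position discount weights w_i = 1/(i+1) for i=1..5:
Weights = [1/2, 1/3, 1/4, 1/5, 1/6]
Actual relevance: [3, 0, 0, 5, 3]
DCG = 3/2 + 0/3 + 0/4 + 5/5 + 3/6 = 3
Ideal relevance (sorted desc): [5, 3, 3, 0, 0]
Ideal DCG = 5/2 + 3/3 + 3/4 + 0/5 + 0/6 = 17/4
nDCG = DCG / ideal_DCG = 3 / 17/4 = 12/17

12/17


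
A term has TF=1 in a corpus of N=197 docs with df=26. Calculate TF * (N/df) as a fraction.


TF * (N/df)
= 1 * (197/26)
= 1 * 197/26
= 197/26

197/26


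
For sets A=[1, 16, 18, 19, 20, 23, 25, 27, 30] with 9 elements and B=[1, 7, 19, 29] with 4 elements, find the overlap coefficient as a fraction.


A intersect B = [1, 19]
|A intersect B| = 2
min(|A|, |B|) = min(9, 4) = 4
Overlap = 2 / 4 = 1/2

1/2


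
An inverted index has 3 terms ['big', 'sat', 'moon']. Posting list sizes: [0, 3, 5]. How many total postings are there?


Summing posting list sizes:
'big': 0 postings
'sat': 3 postings
'moon': 5 postings
Total = 0 + 3 + 5 = 8

8


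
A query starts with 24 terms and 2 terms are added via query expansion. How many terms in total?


Original terms: 24
Expansion terms: 2
Total = 24 + 2 = 26

26


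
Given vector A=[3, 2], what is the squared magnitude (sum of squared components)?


|A|^2 = sum of squared components
A[0]^2 = 3^2 = 9
A[1]^2 = 2^2 = 4
Sum = 9 + 4 = 13

13


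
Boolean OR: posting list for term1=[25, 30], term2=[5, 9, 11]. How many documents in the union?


Boolean OR: find union of posting lists
term1 docs: [25, 30]
term2 docs: [5, 9, 11]
Union: [5, 9, 11, 25, 30]
|union| = 5

5


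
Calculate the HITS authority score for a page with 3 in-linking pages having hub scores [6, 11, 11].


Authority = sum of hub scores of in-linkers
In-link 1: hub score = 6
In-link 2: hub score = 11
In-link 3: hub score = 11
Authority = 6 + 11 + 11 = 28

28


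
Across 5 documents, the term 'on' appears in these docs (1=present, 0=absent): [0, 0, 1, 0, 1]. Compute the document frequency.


Checking each document for 'on':
Doc 1: absent
Doc 2: absent
Doc 3: present
Doc 4: absent
Doc 5: present
df = sum of presences = 0 + 0 + 1 + 0 + 1 = 2

2


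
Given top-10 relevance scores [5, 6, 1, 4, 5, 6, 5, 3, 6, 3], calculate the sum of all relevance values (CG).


Cumulative Gain = sum of relevance scores
Position 1: rel=5, running sum=5
Position 2: rel=6, running sum=11
Position 3: rel=1, running sum=12
Position 4: rel=4, running sum=16
Position 5: rel=5, running sum=21
Position 6: rel=6, running sum=27
Position 7: rel=5, running sum=32
Position 8: rel=3, running sum=35
Position 9: rel=6, running sum=41
Position 10: rel=3, running sum=44
CG = 44

44


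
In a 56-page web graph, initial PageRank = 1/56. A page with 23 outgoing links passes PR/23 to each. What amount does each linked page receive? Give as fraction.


Initial PR = 1/56 = 1/56
Outlinks = 23
Contribution per link = PR / outlinks
= 1/56 / 23
= 1/1288

1/1288


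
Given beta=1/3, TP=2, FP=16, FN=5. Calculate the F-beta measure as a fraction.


P = TP/(TP+FP) = 2/18 = 1/9
R = TP/(TP+FN) = 2/7 = 2/7
beta^2 = 1/3^2 = 1/9
(1 + beta^2) = 10/9
Numerator = (1+beta^2)*P*R = 20/567
Denominator = beta^2*P + R = 1/81 + 2/7 = 169/567
F_beta = 20/169

20/169


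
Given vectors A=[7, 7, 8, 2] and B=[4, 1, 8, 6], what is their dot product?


Dot product = sum of element-wise products
A[0]*B[0] = 7*4 = 28
A[1]*B[1] = 7*1 = 7
A[2]*B[2] = 8*8 = 64
A[3]*B[3] = 2*6 = 12
Sum = 28 + 7 + 64 + 12 = 111

111


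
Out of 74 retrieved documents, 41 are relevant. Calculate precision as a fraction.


Precision = relevant_retrieved / total_retrieved
= 41 / 74
= 41 / (41 + 33)
= 41/74

41/74


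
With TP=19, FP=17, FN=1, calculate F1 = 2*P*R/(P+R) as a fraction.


F1 = 2 * P * R / (P + R)
P = TP/(TP+FP) = 19/36 = 19/36
R = TP/(TP+FN) = 19/20 = 19/20
2 * P * R = 2 * 19/36 * 19/20 = 361/360
P + R = 19/36 + 19/20 = 133/90
F1 = 361/360 / 133/90 = 19/28

19/28


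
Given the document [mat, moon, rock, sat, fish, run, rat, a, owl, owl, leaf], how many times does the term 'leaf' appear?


Document has 11 words
Scanning for 'leaf':
Found at positions: [10]
Count = 1

1


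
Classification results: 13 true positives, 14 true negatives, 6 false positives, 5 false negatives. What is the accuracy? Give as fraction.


Accuracy = (TP + TN) / (TP + TN + FP + FN)
TP + TN = 13 + 14 = 27
Total = 13 + 14 + 6 + 5 = 38
Accuracy = 27 / 38 = 27/38

27/38


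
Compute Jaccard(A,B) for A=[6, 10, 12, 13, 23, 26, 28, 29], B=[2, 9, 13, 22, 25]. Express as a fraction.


A intersect B = [13]
|A intersect B| = 1
A union B = [2, 6, 9, 10, 12, 13, 22, 23, 25, 26, 28, 29]
|A union B| = 12
Jaccard = 1/12 = 1/12

1/12


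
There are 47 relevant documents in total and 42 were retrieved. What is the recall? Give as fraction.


Recall = retrieved_relevant / total_relevant
= 42 / 47
= 42 / (42 + 5)
= 42/47

42/47


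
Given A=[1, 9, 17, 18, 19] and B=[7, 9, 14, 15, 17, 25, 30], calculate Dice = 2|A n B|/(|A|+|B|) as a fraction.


A intersect B = [9, 17]
|A intersect B| = 2
|A| = 5, |B| = 7
Dice = 2*2 / (5+7)
= 4 / 12 = 1/3

1/3


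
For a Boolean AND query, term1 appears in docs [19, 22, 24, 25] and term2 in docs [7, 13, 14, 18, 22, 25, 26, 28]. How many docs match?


Boolean AND: find intersection of posting lists
term1 docs: [19, 22, 24, 25]
term2 docs: [7, 13, 14, 18, 22, 25, 26, 28]
Intersection: [22, 25]
|intersection| = 2

2


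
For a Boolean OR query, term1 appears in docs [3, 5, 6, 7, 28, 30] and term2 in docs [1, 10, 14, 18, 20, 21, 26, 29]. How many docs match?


Boolean OR: find union of posting lists
term1 docs: [3, 5, 6, 7, 28, 30]
term2 docs: [1, 10, 14, 18, 20, 21, 26, 29]
Union: [1, 3, 5, 6, 7, 10, 14, 18, 20, 21, 26, 28, 29, 30]
|union| = 14

14


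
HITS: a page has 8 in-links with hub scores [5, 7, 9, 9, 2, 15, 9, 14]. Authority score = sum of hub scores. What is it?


Authority = sum of hub scores of in-linkers
In-link 1: hub score = 5
In-link 2: hub score = 7
In-link 3: hub score = 9
In-link 4: hub score = 9
In-link 5: hub score = 2
In-link 6: hub score = 15
In-link 7: hub score = 9
In-link 8: hub score = 14
Authority = 5 + 7 + 9 + 9 + 2 + 15 + 9 + 14 = 70

70


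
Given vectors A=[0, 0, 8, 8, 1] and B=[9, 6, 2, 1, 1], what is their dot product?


Dot product = sum of element-wise products
A[0]*B[0] = 0*9 = 0
A[1]*B[1] = 0*6 = 0
A[2]*B[2] = 8*2 = 16
A[3]*B[3] = 8*1 = 8
A[4]*B[4] = 1*1 = 1
Sum = 0 + 0 + 16 + 8 + 1 = 25

25


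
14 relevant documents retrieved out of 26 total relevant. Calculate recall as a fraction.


Recall = retrieved_relevant / total_relevant
= 14 / 26
= 14 / (14 + 12)
= 7/13

7/13


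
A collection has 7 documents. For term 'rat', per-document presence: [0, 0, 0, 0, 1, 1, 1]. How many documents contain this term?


Checking each document for 'rat':
Doc 1: absent
Doc 2: absent
Doc 3: absent
Doc 4: absent
Doc 5: present
Doc 6: present
Doc 7: present
df = sum of presences = 0 + 0 + 0 + 0 + 1 + 1 + 1 = 3

3


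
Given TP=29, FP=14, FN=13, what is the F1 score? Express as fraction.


F1 = 2 * P * R / (P + R)
P = TP/(TP+FP) = 29/43 = 29/43
R = TP/(TP+FN) = 29/42 = 29/42
2 * P * R = 2 * 29/43 * 29/42 = 841/903
P + R = 29/43 + 29/42 = 2465/1806
F1 = 841/903 / 2465/1806 = 58/85

58/85


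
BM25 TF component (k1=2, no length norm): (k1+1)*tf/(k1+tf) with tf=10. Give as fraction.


BM25 TF component = (k1+1)*tf / (k1+tf)
k1 = 2, tf = 10
Numerator = (2+1)*10 = 30
Denominator = 2 + 10 = 12
= 30/12 = 5/2

5/2


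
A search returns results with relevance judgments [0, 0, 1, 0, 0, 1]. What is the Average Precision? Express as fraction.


Computing P@k for each relevant position:
Position 1: not relevant
Position 2: not relevant
Position 3: relevant, P@3 = 1/3 = 1/3
Position 4: not relevant
Position 5: not relevant
Position 6: relevant, P@6 = 2/6 = 1/3
Sum of P@k = 1/3 + 1/3 = 2/3
AP = 2/3 / 2 = 1/3

1/3


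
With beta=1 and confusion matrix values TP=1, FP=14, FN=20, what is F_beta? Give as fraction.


P = TP/(TP+FP) = 1/15 = 1/15
R = TP/(TP+FN) = 1/21 = 1/21
beta^2 = 1^2 = 1
(1 + beta^2) = 2
Numerator = (1+beta^2)*P*R = 2/315
Denominator = beta^2*P + R = 1/15 + 1/21 = 4/35
F_beta = 1/18

1/18


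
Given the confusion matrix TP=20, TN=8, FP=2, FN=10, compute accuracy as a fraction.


Accuracy = (TP + TN) / (TP + TN + FP + FN)
TP + TN = 20 + 8 = 28
Total = 20 + 8 + 2 + 10 = 40
Accuracy = 28 / 40 = 7/10

7/10


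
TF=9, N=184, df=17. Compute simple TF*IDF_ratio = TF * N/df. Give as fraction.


TF * (N/df)
= 9 * (184/17)
= 9 * 184/17
= 1656/17

1656/17


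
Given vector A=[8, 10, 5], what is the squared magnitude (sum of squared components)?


|A|^2 = sum of squared components
A[0]^2 = 8^2 = 64
A[1]^2 = 10^2 = 100
A[2]^2 = 5^2 = 25
Sum = 64 + 100 + 25 = 189

189


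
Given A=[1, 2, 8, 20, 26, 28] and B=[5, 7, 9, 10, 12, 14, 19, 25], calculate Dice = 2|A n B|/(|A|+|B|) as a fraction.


A intersect B = []
|A intersect B| = 0
|A| = 6, |B| = 8
Dice = 2*0 / (6+8)
= 0 / 14 = 0

0


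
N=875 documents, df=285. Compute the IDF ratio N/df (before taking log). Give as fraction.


IDF ratio = N / df
= 875 / 285
= 175/57

175/57


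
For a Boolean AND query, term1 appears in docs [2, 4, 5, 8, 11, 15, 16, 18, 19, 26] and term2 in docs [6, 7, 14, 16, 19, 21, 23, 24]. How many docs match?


Boolean AND: find intersection of posting lists
term1 docs: [2, 4, 5, 8, 11, 15, 16, 18, 19, 26]
term2 docs: [6, 7, 14, 16, 19, 21, 23, 24]
Intersection: [16, 19]
|intersection| = 2

2


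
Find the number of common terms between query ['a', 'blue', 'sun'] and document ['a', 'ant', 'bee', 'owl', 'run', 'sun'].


Query terms: ['a', 'blue', 'sun']
Document terms: ['a', 'ant', 'bee', 'owl', 'run', 'sun']
Common terms: ['a', 'sun']
Overlap count = 2

2


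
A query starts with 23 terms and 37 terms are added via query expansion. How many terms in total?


Original terms: 23
Expansion terms: 37
Total = 23 + 37 = 60

60


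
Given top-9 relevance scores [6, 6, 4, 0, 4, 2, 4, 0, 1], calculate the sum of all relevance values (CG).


Cumulative Gain = sum of relevance scores
Position 1: rel=6, running sum=6
Position 2: rel=6, running sum=12
Position 3: rel=4, running sum=16
Position 4: rel=0, running sum=16
Position 5: rel=4, running sum=20
Position 6: rel=2, running sum=22
Position 7: rel=4, running sum=26
Position 8: rel=0, running sum=26
Position 9: rel=1, running sum=27
CG = 27

27


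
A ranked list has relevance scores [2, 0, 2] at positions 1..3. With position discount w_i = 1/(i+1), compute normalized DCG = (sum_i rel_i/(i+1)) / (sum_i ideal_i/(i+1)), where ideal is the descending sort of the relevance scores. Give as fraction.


Position discount weights w_i = 1/(i+1) for i=1..3:
Weights = [1/2, 1/3, 1/4]
Actual relevance: [2, 0, 2]
DCG = 2/2 + 0/3 + 2/4 = 3/2
Ideal relevance (sorted desc): [2, 2, 0]
Ideal DCG = 2/2 + 2/3 + 0/4 = 5/3
nDCG = DCG / ideal_DCG = 3/2 / 5/3 = 9/10

9/10


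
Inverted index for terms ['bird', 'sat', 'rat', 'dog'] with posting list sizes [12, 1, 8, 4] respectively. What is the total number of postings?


Summing posting list sizes:
'bird': 12 postings
'sat': 1 postings
'rat': 8 postings
'dog': 4 postings
Total = 12 + 1 + 8 + 4 = 25

25


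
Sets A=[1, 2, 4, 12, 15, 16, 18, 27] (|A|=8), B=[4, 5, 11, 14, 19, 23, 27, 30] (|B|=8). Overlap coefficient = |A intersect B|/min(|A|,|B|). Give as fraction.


A intersect B = [4, 27]
|A intersect B| = 2
min(|A|, |B|) = min(8, 8) = 8
Overlap = 2 / 8 = 1/4

1/4


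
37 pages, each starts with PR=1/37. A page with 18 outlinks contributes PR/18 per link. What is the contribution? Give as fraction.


Initial PR = 1/37 = 1/37
Outlinks = 18
Contribution per link = PR / outlinks
= 1/37 / 18
= 1/666

1/666


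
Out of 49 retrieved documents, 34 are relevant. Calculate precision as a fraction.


Precision = relevant_retrieved / total_retrieved
= 34 / 49
= 34 / (34 + 15)
= 34/49

34/49


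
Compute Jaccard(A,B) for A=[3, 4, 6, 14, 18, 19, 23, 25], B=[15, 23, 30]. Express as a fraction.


A intersect B = [23]
|A intersect B| = 1
A union B = [3, 4, 6, 14, 15, 18, 19, 23, 25, 30]
|A union B| = 10
Jaccard = 1/10 = 1/10

1/10


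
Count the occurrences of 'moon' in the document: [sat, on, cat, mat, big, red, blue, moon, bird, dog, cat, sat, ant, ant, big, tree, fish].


Document has 17 words
Scanning for 'moon':
Found at positions: [7]
Count = 1

1
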